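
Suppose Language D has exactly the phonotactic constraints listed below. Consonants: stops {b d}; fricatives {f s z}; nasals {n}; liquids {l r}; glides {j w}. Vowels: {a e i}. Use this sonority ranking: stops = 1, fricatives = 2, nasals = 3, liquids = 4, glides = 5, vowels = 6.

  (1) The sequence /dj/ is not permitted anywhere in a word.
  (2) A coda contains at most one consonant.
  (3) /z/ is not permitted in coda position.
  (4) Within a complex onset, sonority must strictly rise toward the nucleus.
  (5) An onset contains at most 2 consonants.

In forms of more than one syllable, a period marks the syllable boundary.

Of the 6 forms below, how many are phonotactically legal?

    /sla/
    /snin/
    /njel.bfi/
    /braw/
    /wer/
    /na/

6

/sla/ — σ1 onset /sl/ (2→4 rises), coda /∅/ ok → phonotactically legal
/snin/ — σ1 onset /sn/ (2→3 rises), coda /n/ ok → phonotactically legal
/njel.bfi/ — σ1 onset /nj/ (3→5 rises), coda /l/ ok; σ2 onset /bf/ (1→2 rises), coda /∅/ ok → phonotactically legal
/braw/ — σ1 onset /br/ (1→4 rises), coda /w/ ok → phonotactically legal
/wer/ — σ1 onset /w/, coda /r/ ok → phonotactically legal
/na/ — σ1 onset /n/, coda /∅/ ok → phonotactically legal
Phonotactically legal: /sla/, /snin/, /njel.bfi/, /braw/, /wer/, /na/ → 6.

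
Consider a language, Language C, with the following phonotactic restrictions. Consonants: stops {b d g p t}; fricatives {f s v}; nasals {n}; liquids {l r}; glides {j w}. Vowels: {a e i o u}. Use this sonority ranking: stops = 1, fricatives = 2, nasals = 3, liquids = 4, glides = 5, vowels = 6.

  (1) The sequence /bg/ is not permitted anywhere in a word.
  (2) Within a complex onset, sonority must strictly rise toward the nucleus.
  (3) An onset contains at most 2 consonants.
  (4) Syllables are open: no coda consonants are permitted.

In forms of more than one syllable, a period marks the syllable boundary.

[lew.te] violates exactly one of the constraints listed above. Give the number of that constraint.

4

[lew.te]: syllable 1 coda /w/ has 1 consonant (> 0).
This is a violation of constraint 4: "Syllables are open: no coda consonants are permitted."
The remaining constraints (1, 2, 3) are satisfied.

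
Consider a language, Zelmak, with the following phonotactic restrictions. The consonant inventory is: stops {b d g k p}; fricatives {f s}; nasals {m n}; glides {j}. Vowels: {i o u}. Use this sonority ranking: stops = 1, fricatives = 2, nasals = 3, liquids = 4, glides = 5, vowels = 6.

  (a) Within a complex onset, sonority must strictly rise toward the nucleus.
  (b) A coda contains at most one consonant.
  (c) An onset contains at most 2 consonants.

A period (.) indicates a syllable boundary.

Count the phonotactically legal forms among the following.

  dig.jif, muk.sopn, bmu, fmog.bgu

2

dig.jif — σ1 onset /d/, coda /g/ ok; σ2 onset /j/, coda /f/ ok → phonotactically legal
muk.sopn — violates constraint (b): syllable 2 coda /pn/ has 2 consonants (> 1) → phonotactically illegal
bmu — σ1 onset /bm/ (1→3 rises), coda /∅/ ok → phonotactically legal
fmog.bgu — violates constraint (a): syllable 2 onset /bg/: /b/ (stop, 1) → /g/ (stop, 1) does not rise → phonotactically illegal
Phonotactically legal: dig.jif, bmu → 2.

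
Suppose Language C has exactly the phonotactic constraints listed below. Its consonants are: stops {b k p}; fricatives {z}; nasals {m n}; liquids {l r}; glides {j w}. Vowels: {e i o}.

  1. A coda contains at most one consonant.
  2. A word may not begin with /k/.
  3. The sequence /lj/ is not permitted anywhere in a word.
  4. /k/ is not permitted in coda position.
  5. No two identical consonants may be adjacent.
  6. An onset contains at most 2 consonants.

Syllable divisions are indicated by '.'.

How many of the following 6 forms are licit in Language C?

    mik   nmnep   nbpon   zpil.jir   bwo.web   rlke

mik — violates constraint 4: syllable 1 coda contains /k/ → illicit
nmnep — violates constraint 6: syllable 1 onset /nmn/ has 3 consonants (> 2) → illicit
nbpon — violates constraint 6: syllable 1 onset /nbp/ has 3 consonants (> 2) → illicit
zpil.jir — violates constraint 3: contains banned sequence /lj/ → illicit
bwo.web — σ1 onset /bw/ (2C), coda /∅/ ok; σ2 onset /w/, coda /b/ ok → licit
rlke — violates constraint 6: syllable 1 onset /rlk/ has 3 consonants (> 2) → illicit
Licit: bwo.web → 1.

1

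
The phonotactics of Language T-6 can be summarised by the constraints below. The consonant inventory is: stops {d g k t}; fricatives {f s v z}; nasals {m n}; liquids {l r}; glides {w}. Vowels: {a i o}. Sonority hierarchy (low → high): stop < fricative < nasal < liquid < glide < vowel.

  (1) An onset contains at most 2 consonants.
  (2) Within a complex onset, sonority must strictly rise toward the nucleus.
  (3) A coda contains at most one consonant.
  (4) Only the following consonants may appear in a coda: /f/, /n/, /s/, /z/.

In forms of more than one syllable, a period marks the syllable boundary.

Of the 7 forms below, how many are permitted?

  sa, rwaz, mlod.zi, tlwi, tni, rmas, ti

sa — σ1 onset /s/, coda /∅/ ok → permitted
rwaz — σ1 onset /rw/ (4→5 rises), coda /z/ ok → permitted
mlod.zi — violates constraint 4: syllable 1 coda contains /d/, which is not a licensed coda consonant → not permitted
tlwi — violates constraint 1: syllable 1 onset /tlw/ has 3 consonants (> 2) → not permitted
tni — σ1 onset /tn/ (1→3 rises), coda /∅/ ok → permitted
rmas — violates constraint 2: syllable 1 onset /rm/: /r/ (liquid, 4) → /m/ (nasal, 3) does not rise → not permitted
ti — σ1 onset /t/, coda /∅/ ok → permitted
Permitted: sa, rwaz, tni, ti → 4.

4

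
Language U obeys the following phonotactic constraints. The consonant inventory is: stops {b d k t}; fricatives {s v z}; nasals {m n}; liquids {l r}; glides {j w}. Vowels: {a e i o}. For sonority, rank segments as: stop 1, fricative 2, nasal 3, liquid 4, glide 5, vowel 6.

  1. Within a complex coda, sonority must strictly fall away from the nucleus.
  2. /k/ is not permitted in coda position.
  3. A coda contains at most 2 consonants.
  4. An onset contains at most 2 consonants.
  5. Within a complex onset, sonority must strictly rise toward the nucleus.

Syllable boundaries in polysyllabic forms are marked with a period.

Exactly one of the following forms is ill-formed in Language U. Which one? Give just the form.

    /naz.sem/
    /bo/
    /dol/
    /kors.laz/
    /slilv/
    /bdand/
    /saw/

/bdand/

/naz.sem/ — σ1 onset /n/, coda /z/ ok; σ2 onset /s/, coda /m/ ok → well-formed
/bo/ — σ1 onset /b/, coda /∅/ ok → well-formed
/dol/ — σ1 onset /d/, coda /l/ ok → well-formed
/kors.laz/ — σ1 onset /k/, coda /rs/ (4→2 falls) ok; σ2 onset /l/, coda /z/ ok → well-formed
/slilv/ — σ1 onset /sl/ (2→4 rises), coda /lv/ (4→2 falls) ok → well-formed
/bdand/ — violates constraint 5: syllable 1 onset /bd/: /b/ (stop, 1) → /d/ (stop, 1) does not rise → ill-formed
/saw/ — σ1 onset /s/, coda /w/ ok → well-formed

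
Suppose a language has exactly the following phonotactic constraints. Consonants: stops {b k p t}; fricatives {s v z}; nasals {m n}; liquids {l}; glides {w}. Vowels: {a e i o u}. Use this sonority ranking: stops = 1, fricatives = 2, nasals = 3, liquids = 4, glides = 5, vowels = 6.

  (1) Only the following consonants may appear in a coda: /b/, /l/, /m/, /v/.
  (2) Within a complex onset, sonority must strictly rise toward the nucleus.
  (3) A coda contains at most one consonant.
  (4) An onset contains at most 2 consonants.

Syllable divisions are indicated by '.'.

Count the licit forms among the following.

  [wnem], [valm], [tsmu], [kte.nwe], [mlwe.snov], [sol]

[wnem] — violates constraint 2: syllable 1 onset /wn/: /w/ (glide, 5) → /n/ (nasal, 3) does not rise → illicit
[valm] — violates constraint 3: syllable 1 coda /lm/ has 2 consonants (> 1) → illicit
[tsmu] — violates constraint 4: syllable 1 onset /tsm/ has 3 consonants (> 2) → illicit
[kte.nwe] — violates constraint 2: syllable 1 onset /kt/: /k/ (stop, 1) → /t/ (stop, 1) does not rise → illicit
[mlwe.snov] — violates constraint 4: syllable 1 onset /mlw/ has 3 consonants (> 2) → illicit
[sol] — σ1 onset /s/, coda /l/ ok → licit
Licit: [sol] → 1.

1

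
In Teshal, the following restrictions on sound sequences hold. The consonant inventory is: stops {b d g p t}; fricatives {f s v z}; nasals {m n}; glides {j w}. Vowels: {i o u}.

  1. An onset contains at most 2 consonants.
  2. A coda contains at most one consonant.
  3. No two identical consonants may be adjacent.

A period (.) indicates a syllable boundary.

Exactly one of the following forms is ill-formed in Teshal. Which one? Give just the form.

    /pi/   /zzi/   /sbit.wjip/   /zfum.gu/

/zzi/

/pi/ — σ1 onset /p/, coda /∅/ ok → well-formed
/zzi/ — violates constraint 3: adjacent identical consonants /zz/ → ill-formed
/sbit.wjip/ — σ1 onset /sb/ (2C), coda /t/ ok; σ2 onset /wj/ (2C), coda /p/ ok → well-formed
/zfum.gu/ — σ1 onset /zf/ (2C), coda /m/ ok; σ2 onset /g/, coda /∅/ ok → well-formed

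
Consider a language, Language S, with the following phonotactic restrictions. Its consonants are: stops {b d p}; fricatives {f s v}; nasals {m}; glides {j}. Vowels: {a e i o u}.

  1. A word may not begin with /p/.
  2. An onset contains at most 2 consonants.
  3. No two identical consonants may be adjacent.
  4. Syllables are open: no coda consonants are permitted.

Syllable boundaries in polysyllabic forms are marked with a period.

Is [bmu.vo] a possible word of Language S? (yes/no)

yes

[bmu.vo] — σ1 onset /bm/ (2C), coda /∅/ ok; σ2 onset /v/, coda /∅/ ok → well-formed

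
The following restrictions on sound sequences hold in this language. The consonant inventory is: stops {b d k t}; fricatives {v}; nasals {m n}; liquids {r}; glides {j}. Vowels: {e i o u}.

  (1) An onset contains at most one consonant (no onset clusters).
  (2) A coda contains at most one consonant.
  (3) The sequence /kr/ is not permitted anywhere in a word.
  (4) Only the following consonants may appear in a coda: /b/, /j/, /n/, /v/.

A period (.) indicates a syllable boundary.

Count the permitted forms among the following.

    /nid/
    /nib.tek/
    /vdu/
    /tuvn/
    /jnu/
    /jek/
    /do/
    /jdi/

/nid/ — violates constraint 4: syllable 1 coda contains /d/, which is not a licensed coda consonant → not permitted
/nib.tek/ — violates constraint 4: syllable 2 coda contains /k/, which is not a licensed coda consonant → not permitted
/vdu/ — violates constraint 1: syllable 1 onset /vd/ has 2 consonants (> 1) → not permitted
/tuvn/ — violates constraint 2: syllable 1 coda /vn/ has 2 consonants (> 1) → not permitted
/jnu/ — violates constraint 1: syllable 1 onset /jn/ has 2 consonants (> 1) → not permitted
/jek/ — violates constraint 4: syllable 1 coda contains /k/, which is not a licensed coda consonant → not permitted
/do/ — σ1 onset /d/, coda /∅/ ok → permitted
/jdi/ — violates constraint 1: syllable 1 onset /jd/ has 2 consonants (> 1) → not permitted
Permitted: /do/ → 1.

1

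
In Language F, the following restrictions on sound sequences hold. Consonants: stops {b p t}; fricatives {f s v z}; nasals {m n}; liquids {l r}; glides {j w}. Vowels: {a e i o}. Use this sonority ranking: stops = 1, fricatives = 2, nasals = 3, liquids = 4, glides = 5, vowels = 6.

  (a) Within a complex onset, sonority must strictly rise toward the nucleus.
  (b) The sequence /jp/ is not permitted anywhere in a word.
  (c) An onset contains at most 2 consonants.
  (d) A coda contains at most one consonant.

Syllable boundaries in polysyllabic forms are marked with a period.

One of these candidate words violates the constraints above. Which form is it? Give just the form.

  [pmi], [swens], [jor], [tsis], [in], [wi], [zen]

[swens]

[pmi] — σ1 onset /pm/ (1→3 rises), coda /∅/ ok → permitted
[swens] — violates constraint (d): syllable 1 coda /ns/ has 2 consonants (> 1) → not permitted
[jor] — σ1 onset /j/, coda /r/ ok → permitted
[tsis] — σ1 onset /ts/ (1→2 rises), coda /s/ ok → permitted
[in] — σ1 onset /∅/, coda /n/ ok → permitted
[wi] — σ1 onset /w/, coda /∅/ ok → permitted
[zen] — σ1 onset /z/, coda /n/ ok → permitted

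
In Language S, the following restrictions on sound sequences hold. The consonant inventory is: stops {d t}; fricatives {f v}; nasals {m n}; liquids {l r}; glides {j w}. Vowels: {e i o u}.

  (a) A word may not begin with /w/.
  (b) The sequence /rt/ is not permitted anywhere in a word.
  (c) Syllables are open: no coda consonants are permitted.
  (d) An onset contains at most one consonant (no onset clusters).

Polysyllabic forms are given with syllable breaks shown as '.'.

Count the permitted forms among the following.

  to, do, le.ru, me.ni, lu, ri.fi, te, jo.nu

to — σ1 onset /t/, coda /∅/ ok → permitted
do — σ1 onset /d/, coda /∅/ ok → permitted
le.ru — σ1 onset /l/, coda /∅/ ok; σ2 onset /r/, coda /∅/ ok → permitted
me.ni — σ1 onset /m/, coda /∅/ ok; σ2 onset /n/, coda /∅/ ok → permitted
lu — σ1 onset /l/, coda /∅/ ok → permitted
ri.fi — σ1 onset /r/, coda /∅/ ok; σ2 onset /f/, coda /∅/ ok → permitted
te — σ1 onset /t/, coda /∅/ ok → permitted
jo.nu — σ1 onset /j/, coda /∅/ ok; σ2 onset /n/, coda /∅/ ok → permitted
Permitted: to, do, le.ru, me.ni, lu, ri.fi, te, jo.nu → 8.

8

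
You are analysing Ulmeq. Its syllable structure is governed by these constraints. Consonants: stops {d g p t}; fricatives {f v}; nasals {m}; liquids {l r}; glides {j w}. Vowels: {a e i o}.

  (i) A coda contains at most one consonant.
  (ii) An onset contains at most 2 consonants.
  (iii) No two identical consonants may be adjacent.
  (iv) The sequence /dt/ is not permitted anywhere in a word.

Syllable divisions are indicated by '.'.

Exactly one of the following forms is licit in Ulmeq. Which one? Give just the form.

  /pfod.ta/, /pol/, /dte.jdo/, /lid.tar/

/pfod.ta/ — violates constraint (iv): contains banned sequence /dt/ → illicit
/pol/ — σ1 onset /p/, coda /l/ ok → licit
/dte.jdo/ — violates constraint (iv): contains banned sequence /dt/ → illicit
/lid.tar/ — violates constraint (iv): contains banned sequence /dt/ → illicit

/pol/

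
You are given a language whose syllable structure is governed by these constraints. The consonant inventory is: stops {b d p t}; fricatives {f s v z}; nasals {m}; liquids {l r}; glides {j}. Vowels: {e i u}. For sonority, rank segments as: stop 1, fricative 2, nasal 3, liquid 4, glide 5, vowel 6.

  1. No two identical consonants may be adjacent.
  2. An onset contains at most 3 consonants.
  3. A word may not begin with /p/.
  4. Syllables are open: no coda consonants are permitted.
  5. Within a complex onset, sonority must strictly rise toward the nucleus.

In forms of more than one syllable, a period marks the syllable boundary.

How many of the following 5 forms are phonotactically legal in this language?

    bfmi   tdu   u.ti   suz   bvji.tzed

bfmi — σ1 onset /bfm/ (1→2→3 rises), coda /∅/ ok → phonotactically legal
tdu — violates constraint 5: syllable 1 onset /td/: /t/ (stop, 1) → /d/ (stop, 1) does not rise → phonotactically illegal
u.ti — σ1 onset /∅/, coda /∅/ ok; σ2 onset /t/, coda /∅/ ok → phonotactically legal
suz — violates constraint 4: syllable 1 coda /z/ has 1 consonant (> 0) → phonotactically illegal
bvji.tzed — violates constraint 4: syllable 2 coda /d/ has 1 consonant (> 0) → phonotactically illegal
Phonotactically legal: bfmi, u.ti → 2.

2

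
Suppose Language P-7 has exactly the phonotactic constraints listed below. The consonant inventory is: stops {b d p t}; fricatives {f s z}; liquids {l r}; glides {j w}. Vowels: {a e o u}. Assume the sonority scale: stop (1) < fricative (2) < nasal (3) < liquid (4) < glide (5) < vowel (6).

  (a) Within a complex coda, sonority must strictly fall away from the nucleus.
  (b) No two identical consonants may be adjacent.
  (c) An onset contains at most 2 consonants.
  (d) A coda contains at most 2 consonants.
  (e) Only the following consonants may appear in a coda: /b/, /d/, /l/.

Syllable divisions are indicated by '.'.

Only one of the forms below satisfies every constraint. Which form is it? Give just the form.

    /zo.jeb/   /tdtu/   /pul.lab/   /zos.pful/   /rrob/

/zo.jeb/ — σ1 onset /z/, coda /∅/ ok; σ2 onset /j/, coda /b/ ok → phonotactically legal
/tdtu/ — violates constraint (c): syllable 1 onset /tdt/ has 3 consonants (> 2) → phonotactically illegal
/pul.lab/ — violates constraint (b): adjacent identical consonants /ll/ → phonotactically illegal
/zos.pful/ — violates constraint (e): syllable 1 coda contains /s/, which is not a licensed coda consonant → phonotactically illegal
/rrob/ — violates constraint (b): adjacent identical consonants /rr/ → phonotactically illegal

/zo.jeb/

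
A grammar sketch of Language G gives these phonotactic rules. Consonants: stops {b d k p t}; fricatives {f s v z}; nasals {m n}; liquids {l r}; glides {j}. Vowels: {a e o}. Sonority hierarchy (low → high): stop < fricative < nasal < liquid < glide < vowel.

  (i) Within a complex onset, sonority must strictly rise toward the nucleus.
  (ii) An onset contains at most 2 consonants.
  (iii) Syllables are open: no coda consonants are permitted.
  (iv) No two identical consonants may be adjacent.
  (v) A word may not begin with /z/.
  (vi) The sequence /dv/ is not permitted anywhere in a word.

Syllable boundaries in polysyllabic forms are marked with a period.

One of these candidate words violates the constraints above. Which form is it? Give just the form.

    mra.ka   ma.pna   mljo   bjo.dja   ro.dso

mra.ka — σ1 onset /mr/ (3→4 rises), coda /∅/ ok; σ2 onset /k/, coda /∅/ ok → licit
ma.pna — σ1 onset /m/, coda /∅/ ok; σ2 onset /pn/ (1→3 rises), coda /∅/ ok → licit
mljo — violates constraint (ii): syllable 1 onset /mlj/ has 3 consonants (> 2) → illicit
bjo.dja — σ1 onset /bj/ (1→5 rises), coda /∅/ ok; σ2 onset /dj/ (1→5 rises), coda /∅/ ok → licit
ro.dso — σ1 onset /r/, coda /∅/ ok; σ2 onset /ds/ (1→2 rises), coda /∅/ ok → licit

mljo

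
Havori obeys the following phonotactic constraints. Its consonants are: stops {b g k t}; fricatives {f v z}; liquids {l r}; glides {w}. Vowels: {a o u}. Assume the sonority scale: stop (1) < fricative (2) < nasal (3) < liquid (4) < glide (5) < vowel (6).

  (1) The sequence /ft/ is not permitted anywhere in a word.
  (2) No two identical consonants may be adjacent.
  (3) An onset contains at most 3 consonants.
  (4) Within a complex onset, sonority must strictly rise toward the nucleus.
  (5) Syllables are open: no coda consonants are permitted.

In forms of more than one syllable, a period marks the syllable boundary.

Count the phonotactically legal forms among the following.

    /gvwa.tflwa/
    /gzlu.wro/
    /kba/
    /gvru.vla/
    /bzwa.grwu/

/gvwa.tflwa/ — violates constraint 3: syllable 2 onset /tflw/ has 4 consonants (> 3) → phonotactically illegal
/gzlu.wro/ — violates constraint 4: syllable 2 onset /wr/: /w/ (glide, 5) → /r/ (liquid, 4) does not rise → phonotactically illegal
/kba/ — violates constraint 4: syllable 1 onset /kb/: /k/ (stop, 1) → /b/ (stop, 1) does not rise → phonotactically illegal
/gvru.vla/ — σ1 onset /gvr/ (1→2→4 rises), coda /∅/ ok; σ2 onset /vl/ (2→4 rises), coda /∅/ ok → phonotactically legal
/bzwa.grwu/ — σ1 onset /bzw/ (1→2→5 rises), coda /∅/ ok; σ2 onset /grw/ (1→4→5 rises), coda /∅/ ok → phonotactically legal
Phonotactically legal: /gvru.vla/, /bzwa.grwu/ → 2.

2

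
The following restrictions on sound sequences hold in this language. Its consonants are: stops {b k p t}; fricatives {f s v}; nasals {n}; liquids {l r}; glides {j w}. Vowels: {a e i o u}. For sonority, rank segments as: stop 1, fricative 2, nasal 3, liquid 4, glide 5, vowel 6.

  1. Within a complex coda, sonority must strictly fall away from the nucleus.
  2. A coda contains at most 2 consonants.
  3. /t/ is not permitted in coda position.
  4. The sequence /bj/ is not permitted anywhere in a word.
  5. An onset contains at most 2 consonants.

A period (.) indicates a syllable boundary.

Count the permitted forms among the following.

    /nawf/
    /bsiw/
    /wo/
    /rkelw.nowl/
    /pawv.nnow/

/nawf/ — σ1 onset /n/, coda /wf/ (5→2 falls) ok → permitted
/bsiw/ — σ1 onset /bs/ (2C), coda /w/ ok → permitted
/wo/ — σ1 onset /w/, coda /∅/ ok → permitted
/rkelw.nowl/ — violates constraint 1: syllable 1 coda /lw/: /l/ (liquid, 4) → /w/ (glide, 5) does not fall → not permitted
/pawv.nnow/ — σ1 onset /p/, coda /wv/ (5→2 falls) ok; σ2 onset /nn/ (2C), coda /w/ ok → permitted
Permitted: /nawf/, /bsiw/, /wo/, /pawv.nnow/ → 4.

4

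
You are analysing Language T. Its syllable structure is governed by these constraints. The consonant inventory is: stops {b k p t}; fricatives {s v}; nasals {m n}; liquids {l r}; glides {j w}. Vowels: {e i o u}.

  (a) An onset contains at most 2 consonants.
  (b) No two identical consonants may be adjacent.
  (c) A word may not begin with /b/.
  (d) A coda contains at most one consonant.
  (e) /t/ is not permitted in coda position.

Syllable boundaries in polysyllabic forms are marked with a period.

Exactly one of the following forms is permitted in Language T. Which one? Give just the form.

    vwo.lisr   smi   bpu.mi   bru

vwo.lisr — violates constraint (d): syllable 2 coda /sr/ has 2 consonants (> 1) → not permitted
smi — σ1 onset /sm/ (2C), coda /∅/ ok → permitted
bpu.mi — violates constraint (c): word begins with /b/ → not permitted
bru — violates constraint (c): word begins with /b/ → not permitted

smi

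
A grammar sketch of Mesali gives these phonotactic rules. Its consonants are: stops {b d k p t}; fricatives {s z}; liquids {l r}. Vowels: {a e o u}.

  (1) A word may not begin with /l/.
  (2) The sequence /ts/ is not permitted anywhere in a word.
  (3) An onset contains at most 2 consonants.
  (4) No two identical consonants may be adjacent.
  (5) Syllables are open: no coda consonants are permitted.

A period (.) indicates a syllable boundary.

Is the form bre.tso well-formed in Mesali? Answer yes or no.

bre.tso — violates constraint 2: contains banned sequence /ts/ → ill-formed

no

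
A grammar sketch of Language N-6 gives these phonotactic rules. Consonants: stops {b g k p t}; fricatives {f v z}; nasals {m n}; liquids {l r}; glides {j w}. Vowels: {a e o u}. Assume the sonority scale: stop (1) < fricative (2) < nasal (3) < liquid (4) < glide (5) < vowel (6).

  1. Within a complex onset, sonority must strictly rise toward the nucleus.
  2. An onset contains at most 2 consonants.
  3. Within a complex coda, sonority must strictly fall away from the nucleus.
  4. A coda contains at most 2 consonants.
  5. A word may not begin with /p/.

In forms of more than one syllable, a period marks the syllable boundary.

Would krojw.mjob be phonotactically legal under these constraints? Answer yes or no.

krojw.mjob — violates constraint 3: syllable 1 coda /jw/: /j/ (glide, 5) → /w/ (glide, 5) does not fall → phonotactically illegal

no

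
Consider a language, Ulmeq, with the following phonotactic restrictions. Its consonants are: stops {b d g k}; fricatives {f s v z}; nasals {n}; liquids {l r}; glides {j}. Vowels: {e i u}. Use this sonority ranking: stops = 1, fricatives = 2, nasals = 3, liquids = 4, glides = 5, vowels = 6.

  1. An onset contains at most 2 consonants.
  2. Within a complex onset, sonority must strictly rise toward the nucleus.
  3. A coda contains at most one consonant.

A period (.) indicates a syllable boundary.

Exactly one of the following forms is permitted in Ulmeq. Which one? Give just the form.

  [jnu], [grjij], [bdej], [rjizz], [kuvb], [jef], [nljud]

[jef]

[jnu] — violates constraint 2: syllable 1 onset /jn/: /j/ (glide, 5) → /n/ (nasal, 3) does not rise → not permitted
[grjij] — violates constraint 1: syllable 1 onset /grj/ has 3 consonants (> 2) → not permitted
[bdej] — violates constraint 2: syllable 1 onset /bd/: /b/ (stop, 1) → /d/ (stop, 1) does not rise → not permitted
[rjizz] — violates constraint 3: syllable 1 coda /zz/ has 2 consonants (> 1) → not permitted
[kuvb] — violates constraint 3: syllable 1 coda /vb/ has 2 consonants (> 1) → not permitted
[jef] — σ1 onset /j/, coda /f/ ok → permitted
[nljud] — violates constraint 1: syllable 1 onset /nlj/ has 3 consonants (> 2) → not permitted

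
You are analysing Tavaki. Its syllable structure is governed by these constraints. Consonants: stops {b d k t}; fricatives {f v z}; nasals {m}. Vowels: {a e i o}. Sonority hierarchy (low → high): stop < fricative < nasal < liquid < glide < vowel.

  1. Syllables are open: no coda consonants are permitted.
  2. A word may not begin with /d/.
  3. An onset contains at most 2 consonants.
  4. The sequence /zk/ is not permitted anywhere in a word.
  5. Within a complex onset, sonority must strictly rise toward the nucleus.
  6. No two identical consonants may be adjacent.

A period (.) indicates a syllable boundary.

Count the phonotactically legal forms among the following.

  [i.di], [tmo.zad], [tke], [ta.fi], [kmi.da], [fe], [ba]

[i.di] — σ1 onset /∅/, coda /∅/ ok; σ2 onset /d/, coda /∅/ ok → phonotactically legal
[tmo.zad] — violates constraint 1: syllable 2 coda /d/ has 1 consonant (> 0) → phonotactically illegal
[tke] — violates constraint 5: syllable 1 onset /tk/: /t/ (stop, 1) → /k/ (stop, 1) does not rise → phonotactically illegal
[ta.fi] — σ1 onset /t/, coda /∅/ ok; σ2 onset /f/, coda /∅/ ok → phonotactically legal
[kmi.da] — σ1 onset /km/ (1→3 rises), coda /∅/ ok; σ2 onset /d/, coda /∅/ ok → phonotactically legal
[fe] — σ1 onset /f/, coda /∅/ ok → phonotactically legal
[ba] — σ1 onset /b/, coda /∅/ ok → phonotactically legal
Phonotactically legal: [i.di], [ta.fi], [kmi.da], [fe], [ba] → 5.

5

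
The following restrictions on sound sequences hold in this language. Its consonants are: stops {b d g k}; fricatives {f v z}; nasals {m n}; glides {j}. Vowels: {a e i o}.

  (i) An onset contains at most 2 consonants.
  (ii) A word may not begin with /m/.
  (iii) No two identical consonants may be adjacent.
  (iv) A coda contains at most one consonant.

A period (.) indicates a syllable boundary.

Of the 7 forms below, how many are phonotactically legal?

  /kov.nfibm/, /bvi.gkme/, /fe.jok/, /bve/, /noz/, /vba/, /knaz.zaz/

/kov.nfibm/ — violates constraint (iv): syllable 2 coda /bm/ has 2 consonants (> 1) → phonotactically illegal
/bvi.gkme/ — violates constraint (i): syllable 2 onset /gkm/ has 3 consonants (> 2) → phonotactically illegal
/fe.jok/ — σ1 onset /f/, coda /∅/ ok; σ2 onset /j/, coda /k/ ok → phonotactically legal
/bve/ — σ1 onset /bv/ (2C), coda /∅/ ok → phonotactically legal
/noz/ — σ1 onset /n/, coda /z/ ok → phonotactically legal
/vba/ — σ1 onset /vb/ (2C), coda /∅/ ok → phonotactically legal
/knaz.zaz/ — violates constraint (iii): adjacent identical consonants /zz/ → phonotactically illegal
Phonotactically legal: /fe.jok/, /bve/, /noz/, /vba/ → 4.

4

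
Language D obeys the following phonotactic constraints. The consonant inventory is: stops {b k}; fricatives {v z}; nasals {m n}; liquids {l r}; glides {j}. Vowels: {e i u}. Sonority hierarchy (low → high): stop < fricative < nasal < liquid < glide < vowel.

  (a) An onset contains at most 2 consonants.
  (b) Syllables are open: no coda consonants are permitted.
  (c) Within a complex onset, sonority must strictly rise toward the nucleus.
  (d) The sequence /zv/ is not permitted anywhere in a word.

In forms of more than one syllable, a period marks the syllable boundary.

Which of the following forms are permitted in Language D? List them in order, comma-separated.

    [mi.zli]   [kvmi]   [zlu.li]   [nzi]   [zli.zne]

[mi.zli], [zlu.li], [zli.zne]

[mi.zli] — σ1 onset /m/, coda /∅/ ok; σ2 onset /zl/ (2→4 rises), coda /∅/ ok → permitted
[kvmi] — violates constraint (a): syllable 1 onset /kvm/ has 3 consonants (> 2) → not permitted
[zlu.li] — σ1 onset /zl/ (2→4 rises), coda /∅/ ok; σ2 onset /l/, coda /∅/ ok → permitted
[nzi] — violates constraint (c): syllable 1 onset /nz/: /n/ (nasal, 3) → /z/ (fricative, 2) does not rise → not permitted
[zli.zne] — σ1 onset /zl/ (2→4 rises), coda /∅/ ok; σ2 onset /zn/ (2→3 rises), coda /∅/ ok → permitted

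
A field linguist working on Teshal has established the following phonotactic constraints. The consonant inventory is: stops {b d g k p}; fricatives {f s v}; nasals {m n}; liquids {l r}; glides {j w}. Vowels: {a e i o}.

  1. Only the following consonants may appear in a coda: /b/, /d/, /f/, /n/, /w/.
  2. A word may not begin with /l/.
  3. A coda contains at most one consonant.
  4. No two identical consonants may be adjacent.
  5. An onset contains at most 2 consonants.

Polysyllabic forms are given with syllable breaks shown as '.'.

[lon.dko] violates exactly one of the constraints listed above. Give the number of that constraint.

[lon.dko]: word begins with /l/.
This is a violation of constraint 2: "A word may not begin with /l/."
The remaining constraints (1, 3, 4, 5) are satisfied.

2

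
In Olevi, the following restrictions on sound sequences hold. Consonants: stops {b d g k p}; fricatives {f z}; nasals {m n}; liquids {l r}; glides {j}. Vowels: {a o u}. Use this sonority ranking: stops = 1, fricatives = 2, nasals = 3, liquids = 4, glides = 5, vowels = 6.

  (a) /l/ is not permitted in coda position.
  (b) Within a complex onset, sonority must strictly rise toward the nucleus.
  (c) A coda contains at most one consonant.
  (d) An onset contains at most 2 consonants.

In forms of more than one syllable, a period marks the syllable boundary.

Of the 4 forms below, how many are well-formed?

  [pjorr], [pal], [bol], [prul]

0

[pjorr] — violates constraint (c): syllable 1 coda /rr/ has 2 consonants (> 1) → ill-formed
[pal] — violates constraint (a): syllable 1 coda contains /l/ → ill-formed
[bol] — violates constraint (a): syllable 1 coda contains /l/ → ill-formed
[prul] — violates constraint (a): syllable 1 coda contains /l/ → ill-formed
No form is well-formed → 0.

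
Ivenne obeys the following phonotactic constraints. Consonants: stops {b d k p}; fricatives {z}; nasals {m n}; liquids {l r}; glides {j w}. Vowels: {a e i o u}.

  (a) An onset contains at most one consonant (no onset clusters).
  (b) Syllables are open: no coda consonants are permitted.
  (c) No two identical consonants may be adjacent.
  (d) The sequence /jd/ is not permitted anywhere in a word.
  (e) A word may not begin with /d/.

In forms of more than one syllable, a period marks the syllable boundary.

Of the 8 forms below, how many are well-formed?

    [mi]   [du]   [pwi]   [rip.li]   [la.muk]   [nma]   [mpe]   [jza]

1

[mi] — σ1 onset /m/, coda /∅/ ok → well-formed
[du] — violates constraint (e): word begins with /d/ → ill-formed
[pwi] — violates constraint (a): syllable 1 onset /pw/ has 2 consonants (> 1) → ill-formed
[rip.li] — violates constraint (b): syllable 1 coda /p/ has 1 consonant (> 0) → ill-formed
[la.muk] — violates constraint (b): syllable 2 coda /k/ has 1 consonant (> 0) → ill-formed
[nma] — violates constraint (a): syllable 1 onset /nm/ has 2 consonants (> 1) → ill-formed
[mpe] — violates constraint (a): syllable 1 onset /mp/ has 2 consonants (> 1) → ill-formed
[jza] — violates constraint (a): syllable 1 onset /jz/ has 2 consonants (> 1) → ill-formed
Well-formed: [mi] → 1.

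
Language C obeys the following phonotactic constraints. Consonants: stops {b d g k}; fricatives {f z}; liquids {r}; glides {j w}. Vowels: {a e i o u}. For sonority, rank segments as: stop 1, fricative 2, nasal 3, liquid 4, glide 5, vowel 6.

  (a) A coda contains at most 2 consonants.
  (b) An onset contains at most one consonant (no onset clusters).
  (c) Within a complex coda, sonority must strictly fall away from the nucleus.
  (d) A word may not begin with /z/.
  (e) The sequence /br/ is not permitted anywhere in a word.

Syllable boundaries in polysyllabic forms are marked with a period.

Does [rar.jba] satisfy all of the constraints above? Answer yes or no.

no

[rar.jba] — violates constraint (b): syllable 2 onset /jb/ has 2 consonants (> 1) → phonotactically illegal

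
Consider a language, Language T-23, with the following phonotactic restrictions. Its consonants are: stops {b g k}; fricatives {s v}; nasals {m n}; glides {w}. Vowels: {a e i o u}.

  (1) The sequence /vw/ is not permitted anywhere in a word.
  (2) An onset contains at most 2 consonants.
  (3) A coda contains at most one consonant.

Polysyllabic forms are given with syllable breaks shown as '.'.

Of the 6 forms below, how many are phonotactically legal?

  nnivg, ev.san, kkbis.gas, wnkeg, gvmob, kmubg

1

nnivg — violates constraint 3: syllable 1 coda /vg/ has 2 consonants (> 1) → phonotactically illegal
ev.san — σ1 onset /∅/, coda /v/ ok; σ2 onset /s/, coda /n/ ok → phonotactically legal
kkbis.gas — violates constraint 2: syllable 1 onset /kkb/ has 3 consonants (> 2) → phonotactically illegal
wnkeg — violates constraint 2: syllable 1 onset /wnk/ has 3 consonants (> 2) → phonotactically illegal
gvmob — violates constraint 2: syllable 1 onset /gvm/ has 3 consonants (> 2) → phonotactically illegal
kmubg — violates constraint 3: syllable 1 coda /bg/ has 2 consonants (> 1) → phonotactically illegal
Phonotactically legal: ev.san → 1.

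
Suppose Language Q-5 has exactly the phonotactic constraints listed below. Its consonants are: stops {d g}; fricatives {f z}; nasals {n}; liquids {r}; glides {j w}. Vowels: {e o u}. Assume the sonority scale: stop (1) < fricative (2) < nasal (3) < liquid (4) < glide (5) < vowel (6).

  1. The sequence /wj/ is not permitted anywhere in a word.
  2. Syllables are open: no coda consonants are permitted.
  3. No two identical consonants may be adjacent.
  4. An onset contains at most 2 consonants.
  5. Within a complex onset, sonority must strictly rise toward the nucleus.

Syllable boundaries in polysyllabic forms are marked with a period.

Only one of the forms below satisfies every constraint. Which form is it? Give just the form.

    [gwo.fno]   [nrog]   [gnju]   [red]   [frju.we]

[gwo.fno]

[gwo.fno] — σ1 onset /gw/ (1→5 rises), coda /∅/ ok; σ2 onset /fn/ (2→3 rises), coda /∅/ ok → licit
[nrog] — violates constraint 2: syllable 1 coda /g/ has 1 consonant (> 0) → illicit
[gnju] — violates constraint 4: syllable 1 onset /gnj/ has 3 consonants (> 2) → illicit
[red] — violates constraint 2: syllable 1 coda /d/ has 1 consonant (> 0) → illicit
[frju.we] — violates constraint 4: syllable 1 onset /frj/ has 3 consonants (> 2) → illicit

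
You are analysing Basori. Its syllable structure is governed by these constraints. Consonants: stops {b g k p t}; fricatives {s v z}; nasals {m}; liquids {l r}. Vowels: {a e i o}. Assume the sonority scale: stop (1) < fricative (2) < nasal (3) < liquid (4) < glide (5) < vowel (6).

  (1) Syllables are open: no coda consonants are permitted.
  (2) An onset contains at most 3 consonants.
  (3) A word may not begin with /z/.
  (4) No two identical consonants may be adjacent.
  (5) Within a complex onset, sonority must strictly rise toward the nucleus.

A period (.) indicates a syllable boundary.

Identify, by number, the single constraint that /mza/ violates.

/mza/: syllable 1 onset /mz/: /m/ (nasal, 3) → /z/ (fricative, 2) does not rise.
This is a violation of constraint 5: "Within a complex onset, sonority must strictly rise toward the nucleus."
The remaining constraints (1, 2, 3, 4) are satisfied.

5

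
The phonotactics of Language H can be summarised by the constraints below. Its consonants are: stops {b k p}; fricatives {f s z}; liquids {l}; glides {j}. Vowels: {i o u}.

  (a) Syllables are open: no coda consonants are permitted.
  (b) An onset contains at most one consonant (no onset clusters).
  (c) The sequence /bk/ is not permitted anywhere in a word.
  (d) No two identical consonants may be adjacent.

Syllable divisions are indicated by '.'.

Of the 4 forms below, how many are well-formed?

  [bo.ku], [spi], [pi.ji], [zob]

[bo.ku] — σ1 onset /b/, coda /∅/ ok; σ2 onset /k/, coda /∅/ ok → well-formed
[spi] — violates constraint (b): syllable 1 onset /sp/ has 2 consonants (> 1) → ill-formed
[pi.ji] — σ1 onset /p/, coda /∅/ ok; σ2 onset /j/, coda /∅/ ok → well-formed
[zob] — violates constraint (a): syllable 1 coda /b/ has 1 consonant (> 0) → ill-formed
Well-formed: [bo.ku], [pi.ji] → 2.

2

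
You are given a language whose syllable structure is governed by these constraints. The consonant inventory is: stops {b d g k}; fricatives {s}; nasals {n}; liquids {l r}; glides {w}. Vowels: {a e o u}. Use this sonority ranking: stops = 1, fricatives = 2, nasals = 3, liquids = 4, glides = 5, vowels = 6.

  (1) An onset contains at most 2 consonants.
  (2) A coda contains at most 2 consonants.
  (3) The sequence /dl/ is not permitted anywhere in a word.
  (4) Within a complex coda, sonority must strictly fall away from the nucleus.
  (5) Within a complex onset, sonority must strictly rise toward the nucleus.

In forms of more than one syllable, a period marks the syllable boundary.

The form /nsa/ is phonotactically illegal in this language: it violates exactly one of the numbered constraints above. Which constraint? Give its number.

/nsa/: syllable 1 onset /ns/: /n/ (nasal, 3) → /s/ (fricative, 2) does not rise.
This is a violation of constraint 5: "Within a complex onset, sonority must strictly rise toward the nucleus."
The remaining constraints (1, 2, 3, 4) are satisfied.

5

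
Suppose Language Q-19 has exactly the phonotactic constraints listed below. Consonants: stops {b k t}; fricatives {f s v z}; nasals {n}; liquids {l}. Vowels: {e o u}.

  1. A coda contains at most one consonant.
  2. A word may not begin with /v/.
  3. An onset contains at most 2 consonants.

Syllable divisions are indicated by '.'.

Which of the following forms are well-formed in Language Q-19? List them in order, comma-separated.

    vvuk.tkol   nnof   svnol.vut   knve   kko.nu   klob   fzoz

vvuk.tkol — violates constraint 2: word begins with /v/ → ill-formed
nnof — σ1 onset /nn/ (2C), coda /f/ ok → well-formed
svnol.vut — violates constraint 3: syllable 1 onset /svn/ has 3 consonants (> 2) → ill-formed
knve — violates constraint 3: syllable 1 onset /knv/ has 3 consonants (> 2) → ill-formed
kko.nu — σ1 onset /kk/ (2C), coda /∅/ ok; σ2 onset /n/, coda /∅/ ok → well-formed
klob — σ1 onset /kl/ (2C), coda /b/ ok → well-formed
fzoz — σ1 onset /fz/ (2C), coda /z/ ok → well-formed

nnof, kko.nu, klob, fzoz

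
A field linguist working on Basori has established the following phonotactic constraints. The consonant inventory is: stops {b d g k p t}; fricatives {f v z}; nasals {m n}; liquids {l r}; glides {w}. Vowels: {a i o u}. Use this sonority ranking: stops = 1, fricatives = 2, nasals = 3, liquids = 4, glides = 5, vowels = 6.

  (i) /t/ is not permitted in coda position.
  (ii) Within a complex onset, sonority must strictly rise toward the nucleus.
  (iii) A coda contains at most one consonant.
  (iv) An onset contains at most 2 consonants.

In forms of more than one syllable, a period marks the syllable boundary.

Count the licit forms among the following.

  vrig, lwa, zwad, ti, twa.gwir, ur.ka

vrig — σ1 onset /vr/ (2→4 rises), coda /g/ ok → licit
lwa — σ1 onset /lw/ (4→5 rises), coda /∅/ ok → licit
zwad — σ1 onset /zw/ (2→5 rises), coda /d/ ok → licit
ti — σ1 onset /t/, coda /∅/ ok → licit
twa.gwir — σ1 onset /tw/ (1→5 rises), coda /∅/ ok; σ2 onset /gw/ (1→5 rises), coda /r/ ok → licit
ur.ka — σ1 onset /∅/, coda /r/ ok; σ2 onset /k/, coda /∅/ ok → licit
Licit: vrig, lwa, zwad, ti, twa.gwir, ur.ka → 6.

6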